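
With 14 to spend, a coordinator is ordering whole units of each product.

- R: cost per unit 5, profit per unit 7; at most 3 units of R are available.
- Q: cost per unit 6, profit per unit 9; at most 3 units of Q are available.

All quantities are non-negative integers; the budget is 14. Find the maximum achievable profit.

18

1×R and 1×Q: cost 11 ≤ 14, profit 1·7 + 1·9 = 16.
2×Q: cost 12 ≤ 14, profit 2·9 = 18.
Best is 18.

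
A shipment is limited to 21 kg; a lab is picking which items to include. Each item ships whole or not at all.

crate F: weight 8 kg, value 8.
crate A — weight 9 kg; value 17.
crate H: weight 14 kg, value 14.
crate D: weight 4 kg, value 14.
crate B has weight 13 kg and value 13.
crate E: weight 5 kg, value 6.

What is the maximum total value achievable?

39

Allowing fractional choices, the relaxed optimum would be about 40.0, but items are indivisible.
crate A + crate D + crate E: weight 9 + 4 + 5 = 18 ≤ 21, value 17 + 14 + 6 = 37.
crate F + crate A + crate D: weight 8 + 9 + 4 = 21 ≤ 21, value 8 + 17 + 14 = 39.
Best is crate F, crate A, and crate D with total value 39.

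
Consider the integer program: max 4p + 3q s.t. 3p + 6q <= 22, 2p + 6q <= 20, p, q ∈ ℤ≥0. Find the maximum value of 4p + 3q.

The continuous relaxation peaks at (7.33, 0) with value 29.33; rounding to a feasible lattice point costs some objective.
(p,q)=(7,0) is feasible, giving 28.
(p,q)=(6,0) is feasible, giving 24.
The best lattice point is (7,0), giving 28.

28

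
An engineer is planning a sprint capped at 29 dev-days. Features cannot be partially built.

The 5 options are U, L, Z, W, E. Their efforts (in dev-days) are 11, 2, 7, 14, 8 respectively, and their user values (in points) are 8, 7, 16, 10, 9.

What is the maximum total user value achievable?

40

Allowing fractional choices, the relaxed optimum would be about 40.7, but features are indivisible.
U + L + Z + E: effort 11 + 2 + 7 + 8 = 28 ≤ 29, user value 8 + 7 + 16 + 9 = 40.
L + Z + W: effort 2 + 7 + 14 = 23 ≤ 29, user value 7 + 16 + 10 = 33.
Z + W + E: effort 7 + 14 + 8 = 29 ≤ 29, user value 16 + 10 + 9 = 35.
Best is U, L, Z, and E with total user value 40.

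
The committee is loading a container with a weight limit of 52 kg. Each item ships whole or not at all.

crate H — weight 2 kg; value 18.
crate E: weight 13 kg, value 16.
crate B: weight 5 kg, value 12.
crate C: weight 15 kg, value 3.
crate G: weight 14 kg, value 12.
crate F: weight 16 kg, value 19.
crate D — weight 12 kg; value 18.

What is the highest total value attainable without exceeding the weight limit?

Take crate H, crate E, crate B, crate F, and crate D: weight 2 + 13 + 5 + 16 + 12 = 48 ≤ 52, value 18 + 16 + 12 + 19 + 18 = 83.
No other feasible combination does better.

83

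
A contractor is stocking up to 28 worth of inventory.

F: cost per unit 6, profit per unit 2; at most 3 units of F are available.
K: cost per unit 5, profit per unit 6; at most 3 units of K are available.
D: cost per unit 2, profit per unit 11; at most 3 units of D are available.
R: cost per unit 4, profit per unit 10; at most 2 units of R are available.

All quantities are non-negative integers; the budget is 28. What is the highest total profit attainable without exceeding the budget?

2×K, 3×D, and 2×R: cost 24 ≤ 28, profit 2·6 + 3·11 + 2·10 = 65.
3×K, 3×D, and 1×R: cost 25 ≤ 28, profit 3·6 + 3·11 + 1·10 = 61.
Best is 65.

65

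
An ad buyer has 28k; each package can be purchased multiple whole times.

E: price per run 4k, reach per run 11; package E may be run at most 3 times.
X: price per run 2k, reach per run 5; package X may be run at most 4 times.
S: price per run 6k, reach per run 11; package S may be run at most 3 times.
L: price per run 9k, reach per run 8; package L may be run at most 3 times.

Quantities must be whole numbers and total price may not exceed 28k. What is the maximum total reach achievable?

E has the best ratio (11/4); taking only E gives at most 3×11 = 33 (stopped by the supply cap of 3).
Mixing does better — 3×E, 2×X, and 2×S: price 28 ≤ 28, reach 3·11 + 2·5 + 2·11 = 65.

65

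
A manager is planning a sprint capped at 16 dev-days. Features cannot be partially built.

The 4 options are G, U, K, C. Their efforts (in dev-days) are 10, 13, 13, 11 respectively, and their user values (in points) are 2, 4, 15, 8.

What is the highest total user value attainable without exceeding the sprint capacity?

15

Allowing fractional choices, the relaxed optimum would be about 17.2, but features are indivisible.
K: effort 13 ≤ 16, user value 15.
C: effort 11 ≤ 16, user value 8.
Best is K with total user value 15.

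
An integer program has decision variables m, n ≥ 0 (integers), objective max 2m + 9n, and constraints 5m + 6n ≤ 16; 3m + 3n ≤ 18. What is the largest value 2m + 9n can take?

18

Relaxing integrality, the LP optimum is 24.00 at (m,n) = (0, 2.67), which is not an integer point.
(m,n)=(0,2): 5·0+6·2=12≤16, 3·0+3·2=6≤18, objective 18.
(m,n)=(1,1): 5·1+6·1=11≤16, 3·1+3·1=6≤18, objective 11.
(m,n)=(0,1): 5·0+6·1=6≤16, 3·0+3·1=3≤18, objective 9.
The best lattice point is (0,2), giving 18.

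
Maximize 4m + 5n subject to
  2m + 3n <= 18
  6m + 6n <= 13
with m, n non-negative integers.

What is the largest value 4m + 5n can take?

The continuous relaxation peaks at (0, 2.17) with value 10.83; rounding to a feasible lattice point costs some objective.
(m,n)=(0,2): 2·0+3·2=6≤18, 6·0+6·2=12≤13, objective 10.
(m,n)=(1,1): 2·1+3·1=5≤18, 6·1+6·1=12≤13, objective 9.
(m,n)=(0,1): 2·0+3·1=3≤18, 6·0+6·1=6≤13, objective 5.
Maximum is 10 at (m,n)=(0,2).

10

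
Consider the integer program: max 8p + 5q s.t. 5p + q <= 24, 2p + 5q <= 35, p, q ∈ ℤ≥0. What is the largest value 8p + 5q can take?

The continuous relaxation peaks at (3.7, 5.52) with value 57.17; rounding to a feasible lattice point costs some objective.
(p,q)=(4,4): 5·4+1·4=24≤24, 2·4+5·4=28≤35, objective 52.
(p,q)=(3,5): 5·3+1·5=20≤24, 2·3+5·5=31≤35, objective 49.
(p,q)=(4,3): 5·4+1·3=23≤24, 2·4+5·3=23≤35, objective 47.
No feasible integer point exceeds 52.

52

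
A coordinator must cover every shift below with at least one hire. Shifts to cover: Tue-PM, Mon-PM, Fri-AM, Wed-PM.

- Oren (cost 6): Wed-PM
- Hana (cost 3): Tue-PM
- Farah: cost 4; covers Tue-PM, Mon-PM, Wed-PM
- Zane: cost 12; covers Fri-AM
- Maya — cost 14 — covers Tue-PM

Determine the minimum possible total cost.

This is a weighted set-cover instance.
Choose Farah and Zane: together they cover Tue-PM, Mon-PM, Fri-AM, Wed-PM — every shift.
Total cost: 4 + 12 = 16.
No cover costs less than 16.

16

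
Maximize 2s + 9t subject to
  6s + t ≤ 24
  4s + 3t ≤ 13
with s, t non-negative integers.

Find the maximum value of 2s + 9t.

The continuous relaxation peaks at (0, 4.33) with value 39.00; rounding to a feasible lattice point costs some objective.
(s,t)=(0,4): 6·0+1·4=4≤24, 4·0+3·4=12≤13, objective 36.
(s,t)=(1,3): 6·1+1·3=9≤24, 4·1+3·3=13≤13, objective 29.
Maximum is 36 at (s,t)=(0,4).

36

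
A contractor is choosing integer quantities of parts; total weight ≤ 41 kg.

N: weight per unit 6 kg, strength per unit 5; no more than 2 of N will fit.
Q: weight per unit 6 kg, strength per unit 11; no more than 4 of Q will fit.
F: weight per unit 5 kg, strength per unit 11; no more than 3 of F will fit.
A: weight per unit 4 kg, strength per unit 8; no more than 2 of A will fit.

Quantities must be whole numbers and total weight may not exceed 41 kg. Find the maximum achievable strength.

82

This is a bounded integer knapsack.
Take 3×Q, 3×F, and 2×A: weight 41 ≤ 41, strength 3·11 + 3·11 + 2·8 = 82.
F has the best ratio (11/5) and is taken to its limit of 3; remaining capacity is filled optimally with the others.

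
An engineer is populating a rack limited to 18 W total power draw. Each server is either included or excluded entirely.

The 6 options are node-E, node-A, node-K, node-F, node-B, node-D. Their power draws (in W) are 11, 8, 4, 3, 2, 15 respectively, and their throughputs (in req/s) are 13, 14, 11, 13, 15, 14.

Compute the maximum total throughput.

Allowing fractional choices, the relaxed optimum would be about 54.2, but servers are indivisible.
node-A + node-K + node-F + node-B: power draw 8 + 4 + 3 + 2 = 17 ≤ 18, throughput 14 + 11 + 13 + 15 = 53.
node-A + node-F + node-B: power draw 8 + 3 + 2 = 13 ≤ 18, throughput 14 + 13 + 15 = 42.
Best is node-A, node-K, node-F, and node-B with total throughput 53.

53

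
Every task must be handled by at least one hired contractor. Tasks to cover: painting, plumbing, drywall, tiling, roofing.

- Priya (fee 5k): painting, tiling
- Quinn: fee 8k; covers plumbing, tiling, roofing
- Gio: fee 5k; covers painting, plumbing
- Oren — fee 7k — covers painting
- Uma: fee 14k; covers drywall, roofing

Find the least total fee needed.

24

Choose Priya, Gio, and Uma: together they cover painting, plumbing, drywall, tiling, roofing — every task.
Total fee: 5 + 5 + 14 = 24.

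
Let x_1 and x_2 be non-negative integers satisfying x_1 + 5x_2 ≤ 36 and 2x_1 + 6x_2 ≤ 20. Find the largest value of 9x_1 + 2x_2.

(x_1,x_2)=(10,0) is feasible, giving 90.
(x_1,x_2)=(9,0) is feasible, giving 81.
The best lattice point is (10,0), giving 90.

90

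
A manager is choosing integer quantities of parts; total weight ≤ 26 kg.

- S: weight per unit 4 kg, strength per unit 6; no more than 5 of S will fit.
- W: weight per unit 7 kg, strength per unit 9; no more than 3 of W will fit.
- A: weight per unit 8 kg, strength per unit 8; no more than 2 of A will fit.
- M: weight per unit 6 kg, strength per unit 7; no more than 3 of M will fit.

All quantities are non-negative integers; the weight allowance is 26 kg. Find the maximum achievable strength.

S has the best ratio (6/4); taking only S gives at most 5×6 = 30 (stopped by the supply cap of 5).
Mixing does better — 5×S and 1×M: weight 26 ≤ 26, strength 5·6 + 1·7 = 37.

37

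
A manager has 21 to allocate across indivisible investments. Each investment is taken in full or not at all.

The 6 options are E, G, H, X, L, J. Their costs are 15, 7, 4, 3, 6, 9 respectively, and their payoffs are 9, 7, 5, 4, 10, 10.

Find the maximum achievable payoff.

Take G, H, X, and L: cost 7 + 4 + 3 + 6 = 20 ≤ 21, payoff 7 + 5 + 4 + 10 = 26.
No other feasible combination does better.

26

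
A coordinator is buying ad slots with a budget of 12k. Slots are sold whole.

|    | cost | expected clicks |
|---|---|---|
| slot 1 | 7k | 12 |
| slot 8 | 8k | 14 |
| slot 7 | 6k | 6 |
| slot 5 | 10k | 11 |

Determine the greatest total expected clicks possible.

Allowing fractional choices, the relaxed optimum would be about 20.9, but ad slots are indivisible.
slot 8: cost 8 ≤ 12, expected clicks 14.
slot 1: cost 7 ≤ 12, expected clicks 12.
slot 5: cost 10 ≤ 12, expected clicks 11.
Best is slot 8 with total expected clicks 14.

14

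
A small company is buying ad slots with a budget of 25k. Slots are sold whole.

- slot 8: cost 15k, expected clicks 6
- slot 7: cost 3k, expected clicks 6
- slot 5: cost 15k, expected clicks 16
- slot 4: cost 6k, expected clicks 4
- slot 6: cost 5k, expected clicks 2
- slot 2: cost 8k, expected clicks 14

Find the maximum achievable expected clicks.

Allowing fractional choices, the relaxed optimum would be about 34.9, but ad slots are indivisible.
slot 5 + slot 2: cost 15 + 8 = 23 ≤ 25, expected clicks 16 + 14 = 30.
slot 7 + slot 4 + slot 6 + slot 2: cost 3 + 6 + 5 + 8 = 22 ≤ 25, expected clicks 6 + 4 + 2 + 14 = 26.
slot 7 + slot 5 + slot 4: cost 3 + 15 + 6 = 24 ≤ 25, expected clicks 6 + 16 + 4 = 26.
Best is slot 5 and slot 2 with total expected clicks 30.

30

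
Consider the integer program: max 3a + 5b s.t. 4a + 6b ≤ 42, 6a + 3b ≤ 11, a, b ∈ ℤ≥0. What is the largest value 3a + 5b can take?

(a,b)=(0,3): 4·0+6·3=18≤42, 6·0+3·3=9≤11, objective 15.
(a,b)=(0,2): 4·0+6·2=12≤42, 6·0+3·2=6≤11, objective 10.
Maximum is 15 at (a,b)=(0,3).

15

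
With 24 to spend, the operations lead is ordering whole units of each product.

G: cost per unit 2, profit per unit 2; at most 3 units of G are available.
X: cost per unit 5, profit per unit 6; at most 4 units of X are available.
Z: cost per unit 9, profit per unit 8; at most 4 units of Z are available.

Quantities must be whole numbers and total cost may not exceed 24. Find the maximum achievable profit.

28

Take 2×G and 4×X: cost 24 ≤ 24, profit 2·2 + 4·6 = 28.
X has the best ratio (6/5) and is taken to its limit of 4; remaining capacity is filled optimally with the others.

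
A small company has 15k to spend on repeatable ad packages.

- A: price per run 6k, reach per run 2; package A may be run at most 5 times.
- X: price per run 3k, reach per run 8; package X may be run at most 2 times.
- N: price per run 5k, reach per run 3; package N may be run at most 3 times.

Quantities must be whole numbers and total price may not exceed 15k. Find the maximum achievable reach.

X has the best ratio (8/3); taking only X gives at most 2×8 = 16 (stopped by the supply cap of 2).
Mixing does better — 2×X and 1×N: price 11 ≤ 15, reach 2·8 + 1·3 = 19.

19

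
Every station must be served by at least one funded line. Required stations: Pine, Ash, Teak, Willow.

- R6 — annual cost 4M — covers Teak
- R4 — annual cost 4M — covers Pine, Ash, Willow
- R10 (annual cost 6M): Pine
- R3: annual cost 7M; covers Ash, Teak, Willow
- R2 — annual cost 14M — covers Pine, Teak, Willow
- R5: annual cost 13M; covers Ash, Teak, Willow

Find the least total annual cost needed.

Choose R6 and R4: together they cover Pine, Ash, Teak, Willow — every station.
Total annual cost: 4 + 4 = 8.
No cover costs less than 8.

8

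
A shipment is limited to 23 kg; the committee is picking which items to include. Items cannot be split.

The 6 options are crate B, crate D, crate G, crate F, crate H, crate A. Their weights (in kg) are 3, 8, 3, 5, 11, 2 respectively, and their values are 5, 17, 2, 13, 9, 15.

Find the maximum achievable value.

Allowing fractional choices, the relaxed optimum would be about 54.1, but items are indivisible.
crate B + crate D + crate F + crate A: weight 3 + 8 + 5 + 2 = 18 ≤ 23, value 5 + 17 + 13 + 15 = 50.
crate B + crate D + crate G + crate F + crate A: weight 3 + 8 + 3 + 5 + 2 = 21 ≤ 23, value 5 + 17 + 2 + 13 + 15 = 52.
Best is crate B, crate D, crate G, crate F, and crate A with total value 52.

52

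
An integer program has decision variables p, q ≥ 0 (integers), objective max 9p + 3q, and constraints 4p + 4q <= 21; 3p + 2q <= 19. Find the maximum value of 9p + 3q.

45

(p,q)=(5,0) is feasible, giving 45.
(p,q)=(4,1) is feasible, giving 39.
(p,q)=(4,0) is feasible, giving 36.
The best lattice point is (5,0), giving 45.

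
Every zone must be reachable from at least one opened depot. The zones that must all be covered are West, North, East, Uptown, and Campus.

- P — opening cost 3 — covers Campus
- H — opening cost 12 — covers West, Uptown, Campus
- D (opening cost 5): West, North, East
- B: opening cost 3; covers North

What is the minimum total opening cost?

17

The greedy cost-per-new-zone heuristic would pick D, P, and H for 20, but a cheaper cover exists.
Choose H and D: together they cover West, North, East, Uptown, Campus — every zone.
Total opening cost: 12 + 5 = 17.
No cover costs less than 17.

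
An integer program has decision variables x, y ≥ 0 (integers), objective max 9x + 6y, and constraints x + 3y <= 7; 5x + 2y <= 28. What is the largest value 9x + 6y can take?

Relaxing integrality, the LP optimum is 51.69 at (x,y) = (5.38, 0.538), which is not an integer point.
(x,y)=(5,0): 1·5+3·0=5≤7, 5·5+2·0=25≤28, objective 45.
(x,y)=(4,1): 1·4+3·1=7≤7, 5·4+2·1=22≤28, objective 42.
The best lattice point is (5,0), giving 45.

45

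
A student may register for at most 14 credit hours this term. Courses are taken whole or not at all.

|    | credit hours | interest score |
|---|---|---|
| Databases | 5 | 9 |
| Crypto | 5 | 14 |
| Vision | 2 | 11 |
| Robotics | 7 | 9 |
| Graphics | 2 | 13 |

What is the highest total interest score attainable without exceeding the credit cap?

47

Databases + Crypto + Graphics: credit hours 5 + 5 + 2 = 12 ≤ 14, interest score 9 + 14 + 13 = 36.
Databases + Crypto + Vision + Graphics: credit hours 5 + 5 + 2 + 2 = 14 ≤ 14, interest score 9 + 14 + 11 + 13 = 47.
Crypto + Vision + Graphics: credit hours 5 + 2 + 2 = 9 ≤ 14, interest score 14 + 11 + 13 = 38.
Best is Databases, Crypto, Vision, and Graphics with total interest score 47.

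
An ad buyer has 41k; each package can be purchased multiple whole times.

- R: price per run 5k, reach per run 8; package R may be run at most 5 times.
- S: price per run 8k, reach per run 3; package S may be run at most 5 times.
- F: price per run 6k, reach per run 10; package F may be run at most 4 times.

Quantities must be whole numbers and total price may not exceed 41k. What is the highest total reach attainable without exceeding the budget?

This is a bounded integer knapsack.
3×R and 4×F: price 39 ≤ 41, reach 3·8 + 4·10 = 64.
4×R and 3×F: price 38 ≤ 41, reach 4·8 + 3·10 = 62.
Best is 64.

64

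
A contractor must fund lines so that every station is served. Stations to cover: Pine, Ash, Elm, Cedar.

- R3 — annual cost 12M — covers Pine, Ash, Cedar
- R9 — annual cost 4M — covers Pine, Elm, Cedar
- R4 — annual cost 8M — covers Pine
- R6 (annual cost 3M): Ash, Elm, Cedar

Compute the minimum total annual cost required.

Choose R9 and R6: together they cover Pine, Ash, Elm, Cedar — every station.
Total annual cost: 4 + 3 = 7.
No cover costs less than 7.

7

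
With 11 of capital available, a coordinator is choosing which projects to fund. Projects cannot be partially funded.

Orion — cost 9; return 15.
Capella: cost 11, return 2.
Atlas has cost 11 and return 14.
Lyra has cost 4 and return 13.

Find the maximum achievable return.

15

Lyra: cost 4 ≤ 11, return 13.
Orion: cost 9 ≤ 11, return 15.
Atlas: cost 11 ≤ 11, return 14.
Best is Orion with total return 15.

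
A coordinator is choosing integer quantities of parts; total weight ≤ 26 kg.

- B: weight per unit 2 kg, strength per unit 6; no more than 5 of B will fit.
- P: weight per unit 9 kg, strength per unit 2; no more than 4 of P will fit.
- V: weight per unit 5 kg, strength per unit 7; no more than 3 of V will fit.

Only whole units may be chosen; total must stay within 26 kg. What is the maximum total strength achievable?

This is a bounded integer knapsack.
4×B and 3×V: weight 23 ≤ 26, strength 4·6 + 3·7 = 45.
5×B and 3×V: weight 25 ≤ 26, strength 5·6 + 3·7 = 51.
Best is 51.

51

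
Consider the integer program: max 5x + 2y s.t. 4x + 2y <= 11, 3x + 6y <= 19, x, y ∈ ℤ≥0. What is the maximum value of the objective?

12

The continuous relaxation peaks at (2.75, 0) with value 13.75; rounding to a feasible lattice point costs some objective.
(x,y)=(2,1): 4·2+2·1=10≤11, 3·2+6·1=12≤19, objective 12.
(x,y)=(2,0): 4·2+2·0=8≤11, 3·2+6·0=6≤19, objective 10.
(x,y)=(1,2): 4·1+2·2=8≤11, 3·1+6·2=15≤19, objective 9.
No feasible integer point exceeds 12.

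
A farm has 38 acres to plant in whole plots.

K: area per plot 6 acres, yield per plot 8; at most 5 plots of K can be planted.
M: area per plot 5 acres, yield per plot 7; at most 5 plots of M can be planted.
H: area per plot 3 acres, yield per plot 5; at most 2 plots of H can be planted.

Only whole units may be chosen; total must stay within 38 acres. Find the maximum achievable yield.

1×K, 5×M, and 2×H: area 37 ≤ 38, yield 1·8 + 5·7 + 2·5 = 53.
2×K, 4×M, and 2×H: area 38 ≤ 38, yield 2·8 + 4·7 + 2·5 = 54.
Best is 54.

54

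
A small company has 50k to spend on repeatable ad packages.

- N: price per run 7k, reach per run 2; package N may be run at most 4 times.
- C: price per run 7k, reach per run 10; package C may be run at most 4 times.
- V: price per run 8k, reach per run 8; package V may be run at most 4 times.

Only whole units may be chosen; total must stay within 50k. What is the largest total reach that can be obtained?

56

C has the best ratio (10/7); taking only C gives at most 4×10 = 40 (stopped by the supply cap of 4).
Mixing does better — 4×C and 2×V: price 44 ≤ 50, reach 4·10 + 2·8 = 56.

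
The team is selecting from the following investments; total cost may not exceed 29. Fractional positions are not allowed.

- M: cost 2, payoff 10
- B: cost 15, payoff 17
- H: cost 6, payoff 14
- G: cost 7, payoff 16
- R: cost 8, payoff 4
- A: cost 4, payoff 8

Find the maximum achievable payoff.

52

M + B + G + A: cost 2 + 15 + 7 + 4 = 28 ≤ 29, payoff 10 + 17 + 16 + 8 = 51.
M + H + G + R + A: cost 2 + 6 + 7 + 8 + 4 = 27 ≤ 29, payoff 10 + 14 + 16 + 4 + 8 = 52.
M + B + H + A: cost 2 + 15 + 6 + 4 = 27 ≤ 29, payoff 10 + 17 + 14 + 8 = 49.
Best is M, H, G, R, and A with total payoff 52.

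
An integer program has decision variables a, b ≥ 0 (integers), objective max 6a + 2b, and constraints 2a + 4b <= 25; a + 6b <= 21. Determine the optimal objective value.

72

(a,b)=(12,0) is feasible, giving 72.
(a,b)=(11,0) is feasible, giving 66.
Maximum is 72 at (a,b)=(12,0).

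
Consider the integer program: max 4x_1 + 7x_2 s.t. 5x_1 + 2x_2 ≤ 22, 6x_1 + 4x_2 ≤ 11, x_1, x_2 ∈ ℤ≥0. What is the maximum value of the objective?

(x_1,x_2)=(0,2): 5·0+2·2=4≤22, 6·0+4·2=8≤11, objective 14.
(x_1,x_2)=(1,1): 5·1+2·1=7≤22, 6·1+4·1=10≤11, objective 11.
The best lattice point is (0,2), giving 14.

14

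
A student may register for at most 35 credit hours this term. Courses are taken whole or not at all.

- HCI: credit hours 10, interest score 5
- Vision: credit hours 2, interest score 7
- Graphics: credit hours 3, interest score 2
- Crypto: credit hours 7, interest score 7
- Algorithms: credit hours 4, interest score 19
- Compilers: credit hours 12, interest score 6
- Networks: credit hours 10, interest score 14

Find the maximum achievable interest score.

Vision + Graphics + Crypto + Algorithms + Networks: credit hours 2 + 3 + 7 + 4 + 10 = 26 ≤ 35, interest score 7 + 2 + 7 + 19 + 14 = 49.
HCI + Vision + Crypto + Algorithms + Networks: credit hours 10 + 2 + 7 + 4 + 10 = 33 ≤ 35, interest score 5 + 7 + 7 + 19 + 14 = 52.
Vision + Crypto + Algorithms + Compilers + Networks: credit hours 2 + 7 + 4 + 12 + 10 = 35 ≤ 35, interest score 7 + 7 + 19 + 6 + 14 = 53.
Best is Vision, Crypto, Algorithms, Compilers, and Networks with total interest score 53.

53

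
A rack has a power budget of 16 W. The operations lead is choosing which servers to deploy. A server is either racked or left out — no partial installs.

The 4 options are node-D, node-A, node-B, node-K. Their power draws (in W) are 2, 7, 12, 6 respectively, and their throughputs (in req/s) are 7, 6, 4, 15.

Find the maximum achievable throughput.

28

Allowing fractional choices, the relaxed optimum would be about 28.3, but servers are indivisible.
node-D + node-K: power draw 2 + 6 = 8 ≤ 16, throughput 7 + 15 = 22.
node-D + node-A + node-K: power draw 2 + 7 + 6 = 15 ≤ 16, throughput 7 + 6 + 15 = 28.
Best is node-D, node-A, and node-K with total throughput 28.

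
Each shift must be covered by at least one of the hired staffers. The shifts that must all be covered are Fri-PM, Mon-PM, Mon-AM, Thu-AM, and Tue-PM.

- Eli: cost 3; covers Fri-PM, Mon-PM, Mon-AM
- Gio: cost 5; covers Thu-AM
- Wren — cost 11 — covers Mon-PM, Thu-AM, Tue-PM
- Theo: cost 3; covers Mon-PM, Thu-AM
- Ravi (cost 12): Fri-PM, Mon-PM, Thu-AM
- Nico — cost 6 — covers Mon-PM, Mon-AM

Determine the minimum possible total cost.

14

This is an integer covering problem.
The greedy cost-per-new-shift heuristic would pick Eli, Theo, and Wren for 17, but a cheaper cover exists.
Choose Eli and Wren: together they cover Fri-PM, Mon-PM, Mon-AM, Thu-AM, Tue-PM — every shift.
Total cost: 3 + 11 = 14.
No cover costs less than 14.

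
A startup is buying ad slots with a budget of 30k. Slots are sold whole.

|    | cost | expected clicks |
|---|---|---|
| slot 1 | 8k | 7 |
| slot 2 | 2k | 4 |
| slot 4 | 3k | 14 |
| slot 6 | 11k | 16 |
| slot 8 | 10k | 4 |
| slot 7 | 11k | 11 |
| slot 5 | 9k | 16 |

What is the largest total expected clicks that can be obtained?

50

Allowing fractional choices, the relaxed optimum would be about 55.0, but ad slots are indivisible.
slot 2 + slot 4 + slot 6 + slot 5: cost 2 + 3 + 11 + 9 = 25 ≤ 30, expected clicks 4 + 14 + 16 + 16 = 50.
slot 4 + slot 6 + slot 5: cost 3 + 11 + 9 = 23 ≤ 30, expected clicks 14 + 16 + 16 = 46.
Best is slot 2, slot 4, slot 6, and slot 5 with total expected clicks 50.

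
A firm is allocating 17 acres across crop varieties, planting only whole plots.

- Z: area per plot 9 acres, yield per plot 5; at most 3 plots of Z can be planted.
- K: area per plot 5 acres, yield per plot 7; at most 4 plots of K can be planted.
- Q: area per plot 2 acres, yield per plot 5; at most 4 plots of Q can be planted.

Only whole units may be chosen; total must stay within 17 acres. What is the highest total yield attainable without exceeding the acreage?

29

2×K and 3×Q: area 16 ≤ 17, yield 2·7 + 3·5 = 29.
1×K and 4×Q: area 13 ≤ 17, yield 1·7 + 4·5 = 27.
Best is 29.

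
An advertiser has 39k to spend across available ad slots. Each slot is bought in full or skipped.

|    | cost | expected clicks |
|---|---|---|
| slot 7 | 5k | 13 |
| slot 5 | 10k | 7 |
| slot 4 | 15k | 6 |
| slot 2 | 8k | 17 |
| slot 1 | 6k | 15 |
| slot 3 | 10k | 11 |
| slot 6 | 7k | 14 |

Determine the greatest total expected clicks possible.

70

Allowing fractional choices, the relaxed optimum would be about 72.1, but ad slots are indivisible.
slot 7 + slot 2 + slot 1 + slot 3 + slot 6: cost 5 + 8 + 6 + 10 + 7 = 36 ≤ 39, expected clicks 13 + 17 + 15 + 11 + 14 = 70.
slot 7 + slot 5 + slot 2 + slot 1 + slot 6: cost 5 + 10 + 8 + 6 + 7 = 36 ≤ 39, expected clicks 13 + 7 + 17 + 15 + 14 = 66.
Best is slot 7, slot 2, slot 1, slot 3, and slot 6 with total expected clicks 70.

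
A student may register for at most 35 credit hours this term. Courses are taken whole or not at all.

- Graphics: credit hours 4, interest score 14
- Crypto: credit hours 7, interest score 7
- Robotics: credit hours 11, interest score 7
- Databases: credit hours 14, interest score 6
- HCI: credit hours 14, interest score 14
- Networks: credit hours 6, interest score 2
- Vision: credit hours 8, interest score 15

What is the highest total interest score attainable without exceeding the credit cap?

Treat it as a binary knapsack problem.
Graphics + HCI + Networks + Vision: credit hours 4 + 14 + 6 + 8 = 32 ≤ 35, interest score 14 + 14 + 2 + 15 = 45.
Graphics + HCI + Vision: credit hours 4 + 14 + 8 = 26 ≤ 35, interest score 14 + 14 + 15 = 43.
Graphics + Crypto + HCI + Vision: credit hours 4 + 7 + 14 + 8 = 33 ≤ 35, interest score 14 + 7 + 14 + 15 = 50.
Best is Graphics, Crypto, HCI, and Vision with total interest score 50.

50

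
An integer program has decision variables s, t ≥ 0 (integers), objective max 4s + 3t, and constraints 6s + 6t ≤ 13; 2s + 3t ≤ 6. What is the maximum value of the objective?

The continuous relaxation peaks at (2.17, 0) with value 8.67; rounding to a feasible lattice point costs some objective.
(s,t)=(2,0) is feasible, giving 8.
(s,t)=(1,1) is feasible, giving 7.
(s,t)=(1,0) is feasible, giving 4.
Maximum is 8 at (s,t)=(2,0).

8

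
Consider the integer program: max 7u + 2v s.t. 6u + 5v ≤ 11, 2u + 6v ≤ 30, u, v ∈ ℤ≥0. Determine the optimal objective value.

Relaxing integrality, the LP optimum is 12.83 at (u,v) = (1.83, 0), which is not an integer point.
(u,v)=(1,1): 6·1+5·1=11≤11, 2·1+6·1=8≤30, objective 9.
(u,v)=(1,0): 6·1+5·0=6≤11, 2·1+6·0=2≤30, objective 7.
(u,v)=(0,2): 6·0+5·2=10≤11, 2·0+6·2=12≤30, objective 4.
(u,v)=(0,1): 6·0+5·1=5≤11, 2·0+6·1=6≤30, objective 2.
Maximum is 9 at (u,v)=(1,1).

9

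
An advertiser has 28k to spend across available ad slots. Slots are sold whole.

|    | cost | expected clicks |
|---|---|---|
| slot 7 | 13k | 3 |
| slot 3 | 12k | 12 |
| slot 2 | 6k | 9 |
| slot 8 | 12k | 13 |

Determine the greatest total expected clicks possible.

25

slot 3 + slot 8: cost 12 + 12 = 24 ≤ 28, expected clicks 12 + 13 = 25.
slot 2 + slot 8: cost 6 + 12 = 18 ≤ 28, expected clicks 9 + 13 = 22.
Best is slot 3 and slot 8 with total expected clicks 25.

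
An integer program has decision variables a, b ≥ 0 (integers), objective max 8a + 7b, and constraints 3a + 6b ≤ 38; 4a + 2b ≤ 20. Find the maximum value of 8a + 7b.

52

(a,b)=(3,4) is feasible, giving 52.
(a,b)=(2,5) is feasible, giving 51.
(a,b)=(3,3) is feasible, giving 45.
(a,b)=(2,4) is feasible, giving 44.
Maximum is 52 at (a,b)=(3,4).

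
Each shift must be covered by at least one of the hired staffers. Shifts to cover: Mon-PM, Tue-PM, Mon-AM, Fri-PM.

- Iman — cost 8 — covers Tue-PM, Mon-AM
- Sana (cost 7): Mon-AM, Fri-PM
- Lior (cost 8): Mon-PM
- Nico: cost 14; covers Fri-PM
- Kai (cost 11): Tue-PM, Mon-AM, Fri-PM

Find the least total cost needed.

19

The greedy cost-per-new-shift heuristic would pick Sana, Iman, and Lior for 23, but a cheaper cover exists.
Choose Lior and Kai: together they cover Mon-PM, Tue-PM, Mon-AM, Fri-PM — every shift.
Total cost: 8 + 11 = 19.
No cover costs less than 19.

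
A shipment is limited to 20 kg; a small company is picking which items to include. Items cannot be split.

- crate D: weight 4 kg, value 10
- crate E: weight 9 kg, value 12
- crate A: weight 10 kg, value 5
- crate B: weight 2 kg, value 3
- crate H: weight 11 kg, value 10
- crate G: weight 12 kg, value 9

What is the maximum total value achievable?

25

This is a 0-1 knapsack instance.
crate D + crate E + crate B: weight 4 + 9 + 2 = 15 ≤ 20, value 10 + 12 + 3 = 25.
crate D + crate B + crate H: weight 4 + 2 + 11 = 17 ≤ 20, value 10 + 3 + 10 = 23.
Best is crate D, crate E, and crate B with total value 25.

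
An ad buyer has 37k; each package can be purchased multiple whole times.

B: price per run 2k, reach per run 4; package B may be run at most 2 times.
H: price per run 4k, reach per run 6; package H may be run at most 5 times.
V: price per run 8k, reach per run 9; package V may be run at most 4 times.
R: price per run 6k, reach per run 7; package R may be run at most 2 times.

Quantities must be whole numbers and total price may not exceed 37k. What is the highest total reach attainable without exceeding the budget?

52

This is a bounded integer knapsack.
2×B, 5×H, and 2×R: price 36 ≤ 37, reach 2·4 + 5·6 + 2·7 = 52.
1×B, 5×H, 1×V, and 1×R: price 36 ≤ 37, reach 1·4 + 5·6 + 1·9 + 1·7 = 50.
Best is 52.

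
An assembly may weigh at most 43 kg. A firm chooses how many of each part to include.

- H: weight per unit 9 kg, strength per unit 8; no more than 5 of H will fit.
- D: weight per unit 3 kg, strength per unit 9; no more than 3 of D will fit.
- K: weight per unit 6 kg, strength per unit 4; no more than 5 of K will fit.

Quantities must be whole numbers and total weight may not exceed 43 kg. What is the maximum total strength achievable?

This is a bounded integer knapsack.
D has the best ratio (9/3); taking only D gives at most 3×9 = 27 (stopped by the supply cap of 3).
Mixing does better — 3×H, 3×D, and 1×K: weight 42 ≤ 43, strength 3·8 + 3·9 + 1·4 = 55.

55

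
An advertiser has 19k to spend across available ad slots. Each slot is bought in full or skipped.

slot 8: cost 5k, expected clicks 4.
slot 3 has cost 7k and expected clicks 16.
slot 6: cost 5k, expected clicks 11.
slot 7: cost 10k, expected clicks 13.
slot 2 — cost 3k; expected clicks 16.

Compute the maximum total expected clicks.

43

Treat it as a binary knapsack problem.
slot 3 + slot 6 + slot 2: cost 7 + 5 + 3 = 15 ≤ 19, expected clicks 16 + 11 + 16 = 43.
slot 6 + slot 7 + slot 2: cost 5 + 10 + 3 = 18 ≤ 19, expected clicks 11 + 13 + 16 = 40.
slot 8 + slot 3 + slot 2: cost 5 + 7 + 3 = 15 ≤ 19, expected clicks 4 + 16 + 16 = 36.
Best is slot 3, slot 6, and slot 2 with total expected clicks 43.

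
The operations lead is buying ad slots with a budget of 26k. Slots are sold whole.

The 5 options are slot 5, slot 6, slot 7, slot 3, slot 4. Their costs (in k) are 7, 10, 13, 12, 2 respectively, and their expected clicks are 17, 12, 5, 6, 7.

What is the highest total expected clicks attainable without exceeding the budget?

36

slot 5 + slot 3 + slot 4: cost 7 + 12 + 2 = 21 ≤ 26, expected clicks 17 + 6 + 7 = 30.
slot 5 + slot 6 + slot 4: cost 7 + 10 + 2 = 19 ≤ 26, expected clicks 17 + 12 + 7 = 36.
Best is slot 5, slot 6, and slot 4 with total expected clicks 36.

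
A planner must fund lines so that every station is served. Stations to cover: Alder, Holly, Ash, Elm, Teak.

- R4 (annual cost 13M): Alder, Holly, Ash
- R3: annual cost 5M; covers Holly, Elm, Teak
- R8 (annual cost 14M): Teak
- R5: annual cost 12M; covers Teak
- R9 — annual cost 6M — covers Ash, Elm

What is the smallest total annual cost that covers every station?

This is a weighted set-cover instance.
The greedy cost-per-new-station heuristic would pick R3, R9, and R4 for 24, but a cheaper cover exists.
Choose R4 and R3: together they cover Alder, Holly, Ash, Elm, Teak — every station.
Total annual cost: 13 + 5 = 18.
No cover costs less than 18.

18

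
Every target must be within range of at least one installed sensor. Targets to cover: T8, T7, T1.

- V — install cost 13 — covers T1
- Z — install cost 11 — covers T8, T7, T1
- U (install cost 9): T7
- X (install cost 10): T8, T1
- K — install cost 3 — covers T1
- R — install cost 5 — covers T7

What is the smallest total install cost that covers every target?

This is an integer covering problem.
The greedy cost-per-new-target heuristic would pick K, R, and X for 18, but a cheaper cover exists.
Z alone covers T8, T7, T1 — every target.
Total install cost: 11.
No cover costs less than 11.

11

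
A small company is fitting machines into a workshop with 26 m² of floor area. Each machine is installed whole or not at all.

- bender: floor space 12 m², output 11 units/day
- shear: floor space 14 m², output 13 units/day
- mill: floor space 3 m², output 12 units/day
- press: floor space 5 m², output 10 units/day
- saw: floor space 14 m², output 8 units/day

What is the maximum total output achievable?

35

Allowing fractional choices, the relaxed optimum would be about 38.7, but machines are indivisible.
bender + mill + press: floor space 12 + 3 + 5 = 20 ≤ 26, output 11 + 12 + 10 = 33.
mill + press + saw: floor space 3 + 5 + 14 = 22 ≤ 26, output 12 + 10 + 8 = 30.
shear + mill + press: floor space 14 + 3 + 5 = 22 ≤ 26, output 13 + 12 + 10 = 35.
Best is shear, mill, and press with total output 35.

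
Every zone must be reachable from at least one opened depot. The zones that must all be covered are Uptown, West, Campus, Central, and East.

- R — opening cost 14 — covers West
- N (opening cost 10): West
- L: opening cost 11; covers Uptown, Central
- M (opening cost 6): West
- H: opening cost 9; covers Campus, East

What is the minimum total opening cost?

26

Choose L, M, and H: together they cover Uptown, West, Campus, Central, East — every zone.
Total opening cost: 11 + 6 + 9 = 26.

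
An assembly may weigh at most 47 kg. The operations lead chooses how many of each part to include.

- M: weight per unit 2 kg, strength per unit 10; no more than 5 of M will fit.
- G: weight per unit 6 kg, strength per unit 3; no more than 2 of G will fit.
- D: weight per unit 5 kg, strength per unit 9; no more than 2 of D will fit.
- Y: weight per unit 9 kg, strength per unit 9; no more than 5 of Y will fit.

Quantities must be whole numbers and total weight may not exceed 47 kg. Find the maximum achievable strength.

95

This is a bounded integer knapsack.
5×M, 1×G, 2×D, and 2×Y: weight 44 ≤ 47, strength 5·10 + 1·3 + 2·9 + 2·9 = 89.
5×M, 2×D, and 3×Y: weight 47 ≤ 47, strength 5·10 + 2·9 + 3·9 = 95.
Best is 95.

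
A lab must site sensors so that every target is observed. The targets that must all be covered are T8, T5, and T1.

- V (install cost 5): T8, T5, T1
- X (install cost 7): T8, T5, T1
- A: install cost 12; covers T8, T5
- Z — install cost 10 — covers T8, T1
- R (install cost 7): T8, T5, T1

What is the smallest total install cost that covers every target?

V alone covers T8, T5, T1 — every target.
Total install cost: 5.
No cover costs less than 5.

5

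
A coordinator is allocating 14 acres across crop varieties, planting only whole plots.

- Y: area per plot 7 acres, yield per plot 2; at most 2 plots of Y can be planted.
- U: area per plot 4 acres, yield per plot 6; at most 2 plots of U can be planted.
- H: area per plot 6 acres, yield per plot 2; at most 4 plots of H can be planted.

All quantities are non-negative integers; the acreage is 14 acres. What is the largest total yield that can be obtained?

14

This is a bounded integer knapsack.
2×U: area 8 ≤ 14, yield 2·6 = 12.
2×U and 1×H: area 14 ≤ 14, yield 2·6 + 1·2 = 14.
Best is 14.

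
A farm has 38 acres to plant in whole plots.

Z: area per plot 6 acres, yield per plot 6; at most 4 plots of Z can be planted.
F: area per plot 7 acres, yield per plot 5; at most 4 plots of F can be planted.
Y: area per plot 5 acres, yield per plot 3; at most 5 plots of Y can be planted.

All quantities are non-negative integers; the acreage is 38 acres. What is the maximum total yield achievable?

Z has the best ratio (6/6); taking only Z gives at most 4×6 = 24 (stopped by the supply cap of 4).
Mixing does better — 4×Z and 2×F: area 38 ≤ 38, yield 4·6 + 2·5 = 34.

34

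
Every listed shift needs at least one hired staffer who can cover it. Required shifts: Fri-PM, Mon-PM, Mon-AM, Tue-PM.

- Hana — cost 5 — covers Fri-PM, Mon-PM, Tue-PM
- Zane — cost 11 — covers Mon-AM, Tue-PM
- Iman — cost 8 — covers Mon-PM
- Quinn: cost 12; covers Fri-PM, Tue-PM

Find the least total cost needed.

Choose Hana and Zane: together they cover Fri-PM, Mon-PM, Mon-AM, Tue-PM — every shift.
Total cost: 5 + 11 = 16.
No cover costs less than 16.

16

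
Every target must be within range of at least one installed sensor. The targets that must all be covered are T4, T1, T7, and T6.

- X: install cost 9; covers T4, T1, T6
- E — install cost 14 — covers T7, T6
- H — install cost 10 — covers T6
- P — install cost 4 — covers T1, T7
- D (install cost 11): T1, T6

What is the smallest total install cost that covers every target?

13

Choose X and P: together they cover T4, T1, T7, T6 — every target.
Total install cost: 9 + 4 = 13.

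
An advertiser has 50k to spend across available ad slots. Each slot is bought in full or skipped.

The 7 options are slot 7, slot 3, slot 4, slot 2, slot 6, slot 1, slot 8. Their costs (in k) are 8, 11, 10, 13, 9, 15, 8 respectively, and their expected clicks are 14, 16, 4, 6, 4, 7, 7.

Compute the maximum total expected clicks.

47

Treat it as a binary knapsack problem.
Allowing fractional choices, the relaxed optimum would be about 47.7, but ad slots are indivisible.
slot 7 + slot 3 + slot 2 + slot 6 + slot 8: cost 8 + 11 + 13 + 9 + 8 = 49 ≤ 50, expected clicks 14 + 16 + 6 + 4 + 7 = 47.
slot 7 + slot 3 + slot 4 + slot 2 + slot 8: cost 8 + 11 + 10 + 13 + 8 = 50 ≤ 50, expected clicks 14 + 16 + 4 + 6 + 7 = 47.
The maximum expected clicks is 47; one optimal choice is slot 7, slot 3, slot 2, slot 6, and slot 8.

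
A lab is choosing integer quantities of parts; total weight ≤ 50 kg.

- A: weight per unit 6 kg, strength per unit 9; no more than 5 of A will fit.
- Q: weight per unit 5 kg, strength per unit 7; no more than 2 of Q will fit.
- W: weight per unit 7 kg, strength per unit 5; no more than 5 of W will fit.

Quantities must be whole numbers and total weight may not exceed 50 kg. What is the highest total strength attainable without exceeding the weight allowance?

64

A has the best ratio (9/6); taking only A gives at most 5×9 = 45 (stopped by the supply cap of 5).
Mixing does better — 5×A, 2×Q, and 1×W: weight 47 ≤ 50, strength 5·9 + 2·7 + 1·5 = 64.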